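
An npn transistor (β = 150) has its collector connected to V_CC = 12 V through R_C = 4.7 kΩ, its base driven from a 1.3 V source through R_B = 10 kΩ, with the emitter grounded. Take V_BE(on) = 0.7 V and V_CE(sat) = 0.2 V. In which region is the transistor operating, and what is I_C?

Assume active: I_B = (1.3 − 0.7)/10 = 0.06 mA, giving I_C = β·I_B = 9 mA.
But then V_CE = 12 − 9×4.7 = -30.3 V < V_CE(sat) = 0.2 V — impossible in the active region.
So the transistor is saturated. With V_CE = 0.2 V, I_C = (V_CC − 0.2)/R_C = 11.8/4.7 = 2.51 mA.
Check: β·I_B = 9 mA > I_C = 2.51 mA, confirming saturation.

saturation; I_C ≈ 2.5 mA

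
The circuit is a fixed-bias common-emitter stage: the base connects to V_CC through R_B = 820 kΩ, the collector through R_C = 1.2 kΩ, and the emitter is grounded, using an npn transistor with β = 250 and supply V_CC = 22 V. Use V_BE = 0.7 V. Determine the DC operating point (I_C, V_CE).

I_C ≈ 6.5 mA, V_CE ≈ 14 V

Base loop: V_CC = I_B·R_B + V_BE, so I_B = (22 − 0.7)/820 kΩ = 0.026 mA.
In the active region I_C = β·I_B = 250 × 0.026 = 6.49 mA.
Collector loop: V_CE = V_CC − I_C·R_C = 22 − 6.49×1.2 = 14.2 V.
Since V_CE = 14.2 V > V_CE(sat) ≈ 0.2 V, the transistor is in the active region as assumed.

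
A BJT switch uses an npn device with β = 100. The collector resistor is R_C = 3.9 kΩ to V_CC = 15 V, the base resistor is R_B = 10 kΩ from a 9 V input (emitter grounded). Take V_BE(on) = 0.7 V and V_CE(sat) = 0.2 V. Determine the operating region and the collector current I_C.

Assume active: I_B = (9 − 0.7)/10 = 0.83 mA, giving I_C = β·I_B = 83 mA.
But then V_CE = 15 − 83×3.9 = -309 V < V_CE(sat) = 0.2 V — impossible in the active region.
So the transistor is saturated. With V_CE = 0.2 V, I_C = (V_CC − 0.2)/R_C = 14.8/3.9 = 3.79 mA.
Check: β·I_B = 83 mA > I_C = 3.79 mA, confirming saturation.

saturation; I_C ≈ 3.8 mA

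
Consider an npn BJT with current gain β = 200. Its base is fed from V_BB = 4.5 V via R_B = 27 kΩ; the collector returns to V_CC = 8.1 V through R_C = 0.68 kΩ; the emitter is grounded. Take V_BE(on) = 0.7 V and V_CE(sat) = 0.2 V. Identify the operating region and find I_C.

saturation; I_C ≈ 12 mA

Assume active: I_B = (4.5 − 0.7)/27 = 0.141 mA, giving I_C = β·I_B = 28.1 mA.
But then V_CE = 8.1 − 28.1×0.68 = -11 V < V_CE(sat) = 0.2 V — impossible in the active region.
So the transistor is saturated. With V_CE = 0.2 V, I_C = (V_CC − 0.2)/R_C = 7.9/0.68 = 11.6 mA.
Check: β·I_B = 28.1 mA > I_C = 11.6 mA, confirming saturation.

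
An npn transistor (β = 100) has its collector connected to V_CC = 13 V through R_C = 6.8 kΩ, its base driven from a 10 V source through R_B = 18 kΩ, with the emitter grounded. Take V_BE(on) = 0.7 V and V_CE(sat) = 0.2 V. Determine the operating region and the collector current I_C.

saturation; I_C ≈ 1.9 mA

Assume active: I_B = (10 − 0.7)/18 = 0.517 mA, giving I_C = β·I_B = 51.7 mA.
But then V_CE = 13 − 51.7×6.8 = -338 V < V_CE(sat) = 0.2 V — impossible in the active region.
So the transistor is saturated. With V_CE = 0.2 V, I_C = (V_CC − 0.2)/R_C = 12.8/6.8 = 1.88 mA.
Check: β·I_B = 51.7 mA > I_C = 1.88 mA, confirming saturation.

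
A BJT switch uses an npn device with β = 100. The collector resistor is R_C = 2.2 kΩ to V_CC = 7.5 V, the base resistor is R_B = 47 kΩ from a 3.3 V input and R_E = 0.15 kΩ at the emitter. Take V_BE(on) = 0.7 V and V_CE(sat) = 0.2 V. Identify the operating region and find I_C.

Assume active: I_B = (3.3 − 0.7)/(47 + 101×0.15) = 0.0418 mA, I_C = β·I_B = 4.18 mA.
Then V_CE = 7.5 − 4.18×2.2 − 4.23×0.15 = -2.34 V < 0.2 V — the active assumption fails.
Re-solve with V_CE = 0.2 V. KCL at the emitter: V_E/R_E = (V_BB−0.7−V_E)/R_B + (V_CC−0.2−V_E)/R_C, giving V_E = 0.472 V.
I_C = (V_CC − 0.2 − V_E)/R_C = (7.3 − 0.472)/2.2 = 3.1 mA.
Check: I_B = (2.6 − 0.472)/47 = 0.0453 mA, and β·I_B = 4.53 mA > I_C, confirming saturation.

saturation; I_C ≈ 3.1 mA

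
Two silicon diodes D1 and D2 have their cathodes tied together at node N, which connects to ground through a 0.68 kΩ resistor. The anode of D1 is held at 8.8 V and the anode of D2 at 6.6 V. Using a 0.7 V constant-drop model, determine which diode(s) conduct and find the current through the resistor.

Only D1 conducts; I_R ≈ 12 mA

Assume both conduct. Then node N would need to be at both 8.8−0.7 = 8.1 V and 6.6−0.7 = 5.9 V, which is impossible.
Assume only D1 conducts: V_N = 8.8 − 0.7 = 8.1 V, so I_R = 8.1/0.68 = 11.9 mA.
Check D2: its anode-to-cathode voltage is 6.6 − 8.1 = -1.5 V < 0.7 V, so it is off. The assumption is consistent.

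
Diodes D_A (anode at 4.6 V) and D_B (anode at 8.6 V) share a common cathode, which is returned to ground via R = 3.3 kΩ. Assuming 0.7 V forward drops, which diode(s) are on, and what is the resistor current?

Assume both conduct. Then node N would need to be at both 4.6−0.7 = 3.9 V and 8.6−0.7 = 7.9 V, which is impossible.
Assume only D_B conducts: V_N = 8.6 − 0.7 = 7.9 V, so I_R = 7.9/3.3 = 2.39 mA.
Check D_A: its anode-to-cathode voltage is 4.6 − 7.9 = -3.3 V < 0.7 V, so it is off. The assumption is consistent.

Only D_B conducts; I_R ≈ 2.4 mA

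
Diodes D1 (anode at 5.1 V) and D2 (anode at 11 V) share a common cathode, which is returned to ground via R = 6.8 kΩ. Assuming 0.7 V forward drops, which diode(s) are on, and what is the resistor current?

Only D2 conducts; I_R ≈ 1.5 mA

Assume both conduct. Then node N would need to be at both 5.1−0.7 = 4.4 V and 11−0.7 = 10.3 V, which is impossible.
Assume only D2 conducts: V_N = 11 − 0.7 = 10.3 V, so I_R = 10.3/6.8 = 1.51 mA.
Check D1: its anode-to-cathode voltage is 5.1 − 10.3 = -5.2 V < 0.7 V, so it is off. The assumption is consistent.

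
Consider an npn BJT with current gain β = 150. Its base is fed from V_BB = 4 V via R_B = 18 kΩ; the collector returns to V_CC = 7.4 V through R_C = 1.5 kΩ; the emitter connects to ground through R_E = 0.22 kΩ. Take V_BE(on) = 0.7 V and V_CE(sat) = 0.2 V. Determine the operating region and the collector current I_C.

saturation; I_C ≈ 4.2 mA

Assume active: I_B = (4 − 0.7)/(18 + 151×0.22) = 0.0644 mA, I_C = β·I_B = 9.66 mA.
Then V_CE = 7.4 − 9.66×1.5 − 9.73×0.22 = -9.24 V < 0.2 V — the active assumption fails.
Re-solve with V_CE = 0.2 V. KCL at the emitter: V_E/R_E = (V_BB−0.7−V_E)/R_B + (V_CC−0.2−V_E)/R_C, giving V_E = 0.946 V.
I_C = (V_CC − 0.2 − V_E)/R_C = (7.2 − 0.946)/1.5 = 4.17 mA.
Check: I_B = (3.3 − 0.946)/18 = 0.131 mA, and β·I_B = 19.6 mA > I_C, confirming saturation.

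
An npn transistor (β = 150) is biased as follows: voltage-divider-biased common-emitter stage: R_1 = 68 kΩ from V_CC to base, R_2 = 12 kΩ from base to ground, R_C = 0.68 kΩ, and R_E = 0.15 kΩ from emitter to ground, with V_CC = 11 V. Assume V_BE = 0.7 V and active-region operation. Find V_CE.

Thevenize the base divider: V_Th = V_CC·R_2/(R_1+R_2) = 11×12/80 = 1.65 V, R_Th = R_1‖R_2 = 10.2 kΩ.
Base-emitter loop: V_Th = I_B·R_Th + V_BE + (β+1)I_B·R_E, so I_B = (1.65 − 0.7) / (10.2 + 151×0.15) = 0.0289 mA.
I_C = β·I_B = 150×0.0289 = 4.34 mA, and I_E = (β+1)I_B = 4.37 mA.
V_CE = V_CC − I_C·R_C − I_E·R_E = 11 − 4.34×0.68 − 4.37×0.15 = 7.4 V.
V_CE = 7.4 V > 0.2 V confirms active-region operation.

V_CE ≈ 7.4 V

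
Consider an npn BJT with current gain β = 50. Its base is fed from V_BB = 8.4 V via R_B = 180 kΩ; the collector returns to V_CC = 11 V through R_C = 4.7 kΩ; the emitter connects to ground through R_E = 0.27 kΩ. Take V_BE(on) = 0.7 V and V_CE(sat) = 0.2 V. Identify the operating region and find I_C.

active; I_C ≈ 2 mA

Assume active. Base-emitter loop: I_B = (V_BB − V_BE)/(R_B + (β+1)R_E) = (8.4 − 0.7)/(180 + 51×0.27) = 0.0397 mA.
I_C = β·I_B = 50×0.0397 = 1.99 mA.
V_CE = V_CC − I_C·R_C − I_E·R_E = 11 − 1.99×4.7 − 2.03×0.27 = 1.11 V > V_CE(sat), so the active-region assumption holds.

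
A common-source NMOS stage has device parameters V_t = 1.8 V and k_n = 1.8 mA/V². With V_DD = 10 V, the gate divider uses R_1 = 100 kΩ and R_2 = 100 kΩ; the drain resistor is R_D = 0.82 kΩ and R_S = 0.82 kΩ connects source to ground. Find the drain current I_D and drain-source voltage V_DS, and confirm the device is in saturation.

V_G = V_DD·R_2/(R_1+R_2) = 10×100/200 = 5 V.
Assume saturation: I_D = (k_n/2)(V_GS − V_t)² with V_GS = V_G − I_D·R_S = 5 − 0.82·I_D.
Substituting gives 0.605·I_D² − 5.72·I_D + 9.22 = 0, with roots I_D = 2.06 or 7.4 mA.
The root I_D = 7.4 mA gives V_GS = -1.07 V ≤ V_t, so take I_D = 2.06 mA.
Then V_GS = 3.31 V and V_DS = V_DD − I_D(R_D+R_S) = 10 − 2.06×1.64 = 6.62 V.
Saturation requires V_DS ≥ V_GS − V_t = 1.51 V; 6.62 ≥ 1.51 ✓.

I_D ≈ 2.1 mA, V_DS ≈ 6.6 V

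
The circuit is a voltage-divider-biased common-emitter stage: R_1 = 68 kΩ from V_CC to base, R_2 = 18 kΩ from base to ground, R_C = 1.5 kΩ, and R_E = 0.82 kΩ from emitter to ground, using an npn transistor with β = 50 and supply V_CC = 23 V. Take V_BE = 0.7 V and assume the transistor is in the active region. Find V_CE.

Thevenize the base divider: V_Th = V_CC·R_2/(R_1+R_2) = 23×18/86 = 4.81 V, R_Th = R_1‖R_2 = 14.2 kΩ.
Base-emitter loop: V_Th = I_B·R_Th + V_BE + (β+1)I_B·R_E, so I_B = (4.81 − 0.7) / (14.2 + 51×0.82) = 0.0734 mA.
I_C = β·I_B = 50×0.0734 = 3.67 mA, and I_E = (β+1)I_B = 3.74 mA.
V_CE = V_CC − I_C·R_C − I_E·R_E = 23 − 3.67×1.5 − 3.74×0.82 = 14.4 V.
V_CE = 14.4 V > 0.2 V confirms active-region operation.

V_CE ≈ 14 V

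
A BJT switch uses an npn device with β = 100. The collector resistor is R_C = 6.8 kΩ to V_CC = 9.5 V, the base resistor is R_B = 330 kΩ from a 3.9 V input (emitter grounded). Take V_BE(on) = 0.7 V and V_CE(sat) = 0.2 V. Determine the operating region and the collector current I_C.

Assume active. Base-emitter loop: I_B = (V_BB − V_BE)/R_B = (3.9 − 0.7)/330 = 0.0097 mA.
I_C = β·I_B = 100×0.0097 = 0.97 mA.
V_CE = V_CC − I_C·R_C = 9.5 − 0.97×6.8 = 2.91 V > V_CE(sat), so the active-region assumption holds.

active; I_C ≈ 0.97 mA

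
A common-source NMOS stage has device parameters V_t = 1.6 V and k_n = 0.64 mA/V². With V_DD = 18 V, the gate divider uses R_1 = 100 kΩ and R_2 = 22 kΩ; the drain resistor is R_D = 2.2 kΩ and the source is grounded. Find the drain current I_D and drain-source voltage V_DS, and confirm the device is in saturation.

V_G = V_DD·R_2/(R_1+R_2) = 18×22/122 = 3.25 V. With the source grounded, V_GS = V_G = 3.25 V.
Assume saturation: I_D = (k_n/2)(V_GS − V_t)² = (0.64/2)×(3.25 − 1.6)² = 0.32×1.65² = 0.867 mA.
V_DS = V_DD − I_D·R_D = 18 − 0.867×2.2 = 16.1 V.
Saturation requires V_DS ≥ V_GS − V_t = 1.65 V; 16.1 ≥ 1.65 ✓.

I_D ≈ 0.87 mA, V_DS ≈ 16 V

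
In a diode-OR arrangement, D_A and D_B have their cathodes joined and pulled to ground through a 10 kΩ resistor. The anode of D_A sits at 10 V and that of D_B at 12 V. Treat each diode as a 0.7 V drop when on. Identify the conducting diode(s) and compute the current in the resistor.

Only D_B conducts; I_R ≈ 1.1 mA

Assume both conduct. Then node N would need to be at both 10−0.7 = 9.3 V and 12−0.7 = 11.3 V, which is impossible.
Assume only D_B conducts: V_N = 12 − 0.7 = 11.3 V, so I_R = 11.3/10 = 1.13 mA.
Check D_A: its anode-to-cathode voltage is 10 − 11.3 = -1.3 V < 0.7 V, so it is off. The assumption is consistent.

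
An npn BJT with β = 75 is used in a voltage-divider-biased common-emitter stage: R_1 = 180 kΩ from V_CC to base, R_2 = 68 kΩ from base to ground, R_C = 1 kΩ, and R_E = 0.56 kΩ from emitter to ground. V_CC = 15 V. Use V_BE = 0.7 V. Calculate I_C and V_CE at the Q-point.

I_C ≈ 2.8 mA, V_CE ≈ 11 V

Thevenize the base divider: V_Th = V_CC·R_2/(R_1+R_2) = 15×68/248 = 4.11 V, R_Th = R_1‖R_2 = 49.4 kΩ.
Base-emitter loop: V_Th = I_B·R_Th + V_BE + (β+1)I_B·R_E, so I_B = (4.11 − 0.7) / (49.4 + 76×0.56) = 0.0371 mA.
I_C = β·I_B = 75×0.0371 = 2.78 mA, and I_E = (β+1)I_B = 2.82 mA.
V_CE = V_CC − I_C·R_C − I_E·R_E = 15 − 2.78×1 − 2.82×0.56 = 10.6 V.
V_CE = 10.6 V > 0.2 V confirms active-region operation.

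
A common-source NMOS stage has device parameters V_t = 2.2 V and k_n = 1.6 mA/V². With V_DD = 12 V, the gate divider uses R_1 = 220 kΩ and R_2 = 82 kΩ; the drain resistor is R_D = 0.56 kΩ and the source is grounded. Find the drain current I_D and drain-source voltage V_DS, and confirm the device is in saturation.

V_G = V_DD·R_2/(R_1+R_2) = 12×82/302 = 3.26 V. With the source grounded, V_GS = V_G = 3.26 V.
Assume saturation: I_D = (k_n/2)(V_GS − V_t)² = (1.6/2)×(3.26 − 2.2)² = 0.8×1.06² = 0.896 mA.
V_DS = V_DD − I_D·R_D = 12 − 0.896×0.56 = 11.5 V.
Saturation requires V_DS ≥ V_GS − V_t = 1.06 V; 11.5 ≥ 1.06 ✓.

I_D ≈ 0.9 mA, V_DS ≈ 11 V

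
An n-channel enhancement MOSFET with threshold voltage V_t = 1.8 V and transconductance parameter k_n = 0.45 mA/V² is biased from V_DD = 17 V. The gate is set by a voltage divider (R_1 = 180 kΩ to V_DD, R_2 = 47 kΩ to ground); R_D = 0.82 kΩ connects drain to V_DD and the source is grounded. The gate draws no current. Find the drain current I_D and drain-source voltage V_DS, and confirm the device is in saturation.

V_G = V_DD·R_2/(R_1+R_2) = 17×47/227 = 3.52 V. With the source grounded, V_GS = V_G = 3.52 V.
Assume saturation: I_D = (k_n/2)(V_GS − V_t)² = (0.45/2)×(3.52 − 1.8)² = 0.225×1.72² = 0.666 mA.
V_DS = V_DD − I_D·R_D = 17 − 0.666×0.82 = 16.5 V.
Saturation requires V_DS ≥ V_GS − V_t = 1.72 V; 16.5 ≥ 1.72 ✓.

I_D ≈ 0.67 mA, V_DS ≈ 16 V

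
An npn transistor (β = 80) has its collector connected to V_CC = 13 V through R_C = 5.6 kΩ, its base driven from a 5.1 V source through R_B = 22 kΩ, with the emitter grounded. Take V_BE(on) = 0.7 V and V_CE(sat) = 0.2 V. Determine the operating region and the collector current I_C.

Assume active: I_B = (5.1 − 0.7)/22 = 0.2 mA, giving I_C = β·I_B = 16 mA.
But then V_CE = 13 − 16×5.6 = -76.6 V < V_CE(sat) = 0.2 V — impossible in the active region.
So the transistor is saturated. With V_CE = 0.2 V, I_C = (V_CC − 0.2)/R_C = 12.8/5.6 = 2.29 mA.
Check: β·I_B = 16 mA > I_C = 2.29 mA, confirming saturation.

saturation; I_C ≈ 2.3 mA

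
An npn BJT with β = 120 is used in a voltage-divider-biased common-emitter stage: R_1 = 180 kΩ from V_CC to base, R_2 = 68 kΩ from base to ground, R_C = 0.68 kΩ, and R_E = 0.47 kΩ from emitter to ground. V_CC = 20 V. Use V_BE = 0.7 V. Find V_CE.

Thevenize the base divider: V_Th = V_CC·R_2/(R_1+R_2) = 20×68/248 = 5.48 V, R_Th = R_1‖R_2 = 49.4 kΩ.
Base-emitter loop: V_Th = I_B·R_Th + V_BE + (β+1)I_B·R_E, so I_B = (5.48 − 0.7) / (49.4 + 121×0.47) = 0.045 mA.
I_C = β·I_B = 120×0.045 = 5.4 mA, and I_E = (β+1)I_B = 5.45 mA.
V_CE = V_CC − I_C·R_C − I_E·R_E = 20 − 5.4×0.68 − 5.45×0.47 = 13.8 V.
V_CE = 13.8 V > 0.2 V confirms active-region operation.

V_CE ≈ 14 V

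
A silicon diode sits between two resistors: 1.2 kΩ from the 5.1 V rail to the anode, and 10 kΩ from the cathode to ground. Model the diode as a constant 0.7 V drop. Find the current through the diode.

I ≈ 0.39 mA

The two resistors are in series with the diode, so KVL gives 5.1 = I·1.2 + 0.7 + I·10.
I = (5.1 − 0.7) / (1.2 + 10) kΩ = 4.4 / 11.2 = 0.393 mA.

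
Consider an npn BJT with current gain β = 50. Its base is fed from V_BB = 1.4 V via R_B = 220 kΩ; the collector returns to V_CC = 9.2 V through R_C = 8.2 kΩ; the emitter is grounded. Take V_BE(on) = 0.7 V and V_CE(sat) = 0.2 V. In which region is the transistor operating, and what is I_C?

Assume active. Base-emitter loop: I_B = (V_BB − V_BE)/R_B = (1.4 − 0.7)/220 = 0.00318 mA.
I_C = β·I_B = 50×0.00318 = 0.159 mA.
V_CE = V_CC − I_C·R_C = 9.2 − 0.159×8.2 = 7.9 V > V_CE(sat), so the active-region assumption holds.

active; I_C ≈ 0.16 mA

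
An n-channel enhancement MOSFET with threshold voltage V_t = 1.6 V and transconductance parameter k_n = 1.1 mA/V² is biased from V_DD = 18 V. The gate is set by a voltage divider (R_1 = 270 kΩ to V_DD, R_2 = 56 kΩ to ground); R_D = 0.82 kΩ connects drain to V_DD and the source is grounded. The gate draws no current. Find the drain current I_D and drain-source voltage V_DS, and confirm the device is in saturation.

I_D ≈ 1.2 mA, V_DS ≈ 17 V

V_G = V_DD·R_2/(R_1+R_2) = 18×56/326 = 3.09 V. With the source grounded, V_GS = V_G = 3.09 V.
Assume saturation: I_D = (k_n/2)(V_GS − V_t)² = (1.1/2)×(3.09 − 1.6)² = 0.55×1.49² = 1.22 mA.
V_DS = V_DD − I_D·R_D = 18 − 1.22×0.82 = 17 V.
Saturation requires V_DS ≥ V_GS − V_t = 1.49 V; 17 ≥ 1.49 ✓.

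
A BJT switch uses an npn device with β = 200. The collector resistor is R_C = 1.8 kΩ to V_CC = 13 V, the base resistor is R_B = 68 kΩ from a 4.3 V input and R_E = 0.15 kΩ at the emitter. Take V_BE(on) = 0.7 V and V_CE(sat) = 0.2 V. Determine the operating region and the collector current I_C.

saturation; I_C ≈ 6.6 mA

Assume active: I_B = (4.3 − 0.7)/(68 + 201×0.15) = 0.0367 mA, I_C = β·I_B = 7.34 mA.
Then V_CE = 13 − 7.34×1.8 − 7.37×0.15 = -1.31 V < 0.2 V — the active assumption fails.
Re-solve with V_CE = 0.2 V. KCL at the emitter: V_E/R_E = (V_BB−0.7−V_E)/R_B + (V_CC−0.2−V_E)/R_C, giving V_E = 0.99 V.
I_C = (V_CC − 0.2 − V_E)/R_C = (12.8 − 0.99)/1.8 = 6.56 mA.
Check: I_B = (3.6 − 0.99)/68 = 0.0384 mA, and β·I_B = 7.68 mA > I_C, confirming saturation.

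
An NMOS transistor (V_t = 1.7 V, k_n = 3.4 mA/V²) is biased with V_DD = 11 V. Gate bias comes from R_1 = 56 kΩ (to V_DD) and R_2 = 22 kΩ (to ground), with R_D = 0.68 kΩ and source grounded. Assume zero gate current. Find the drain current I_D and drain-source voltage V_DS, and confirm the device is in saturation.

V_G = V_DD·R_2/(R_1+R_2) = 11×22/78 = 3.1 V. With the source grounded, V_GS = V_G = 3.1 V.
Assume saturation: I_D = (k_n/2)(V_GS − V_t)² = (3.4/2)×(3.1 − 1.7)² = 1.7×1.4² = 3.34 mA.
V_DS = V_DD − I_D·R_D = 11 − 3.34×0.68 = 8.73 V.
Saturation requires V_DS ≥ V_GS − V_t = 1.4 V; 8.73 ≥ 1.4 ✓.

I_D ≈ 3.3 mA, V_DS ≈ 8.7 V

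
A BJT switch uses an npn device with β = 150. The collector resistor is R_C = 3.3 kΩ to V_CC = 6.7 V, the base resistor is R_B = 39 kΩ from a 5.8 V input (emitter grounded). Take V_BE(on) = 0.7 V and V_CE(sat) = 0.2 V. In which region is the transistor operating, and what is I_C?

saturation; I_C ≈ 2 mA

Assume active: I_B = (5.8 − 0.7)/39 = 0.131 mA, giving I_C = β·I_B = 19.6 mA.
But then V_CE = 6.7 − 19.6×3.3 = -58 V < V_CE(sat) = 0.2 V — impossible in the active region.
So the transistor is saturated. With V_CE = 0.2 V, I_C = (V_CC − 0.2)/R_C = 6.5/3.3 = 1.97 mA.
Check: β·I_B = 19.6 mA > I_C = 1.97 mA, confirming saturation.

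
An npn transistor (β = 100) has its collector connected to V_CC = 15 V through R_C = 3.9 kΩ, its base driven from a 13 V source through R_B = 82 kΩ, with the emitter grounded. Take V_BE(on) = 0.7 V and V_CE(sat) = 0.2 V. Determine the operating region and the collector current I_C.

Assume active: I_B = (13 − 0.7)/82 = 0.15 mA, giving I_C = β·I_B = 15 mA.
But then V_CE = 15 − 15×3.9 = -43.5 V < V_CE(sat) = 0.2 V — impossible in the active region.
So the transistor is saturated. With V_CE = 0.2 V, I_C = (V_CC − 0.2)/R_C = 14.8/3.9 = 3.79 mA.
Check: β·I_B = 15 mA > I_C = 3.79 mA, confirming saturation.

saturation; I_C ≈ 3.8 mA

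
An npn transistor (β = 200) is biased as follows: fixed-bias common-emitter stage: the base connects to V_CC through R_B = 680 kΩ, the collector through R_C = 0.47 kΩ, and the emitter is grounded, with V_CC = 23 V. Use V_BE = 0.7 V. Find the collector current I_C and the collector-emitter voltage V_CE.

I_C ≈ 6.6 mA, V_CE ≈ 20 V

Base loop: V_CC = I_B·R_B + V_BE, so I_B = (23 − 0.7)/680 kΩ = 0.0328 mA.
In the active region I_C = β·I_B = 200 × 0.0328 = 6.56 mA.
Collector loop: V_CE = V_CC − I_C·R_C = 23 − 6.56×0.47 = 19.9 V.
Since V_CE = 19.9 V > V_CE(sat) ≈ 0.2 V, the transistor is in the active region as assumed.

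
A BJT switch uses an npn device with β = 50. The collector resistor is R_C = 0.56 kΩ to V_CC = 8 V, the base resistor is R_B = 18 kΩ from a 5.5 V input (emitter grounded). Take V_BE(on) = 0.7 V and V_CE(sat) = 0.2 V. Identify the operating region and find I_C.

Assume active. Base-emitter loop: I_B = (V_BB − V_BE)/R_B = (5.5 − 0.7)/18 = 0.267 mA.
I_C = β·I_B = 50×0.267 = 13.3 mA.
V_CE = V_CC − I_C·R_C = 8 − 13.3×0.56 = 0.533 V > V_CE(sat), so the active-region assumption holds.

active; I_C ≈ 13 mA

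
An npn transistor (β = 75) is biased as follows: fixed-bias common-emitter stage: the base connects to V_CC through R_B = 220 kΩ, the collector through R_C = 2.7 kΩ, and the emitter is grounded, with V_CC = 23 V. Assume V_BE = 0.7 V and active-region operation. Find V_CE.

V_CE ≈ 2.5 V

Base loop: V_CC = I_B·R_B + V_BE, so I_B = (23 − 0.7)/220 kΩ = 0.101 mA.
In the active region I_C = β·I_B = 75 × 0.101 = 7.6 mA.
Collector loop: V_CE = V_CC − I_C·R_C = 23 − 7.6×2.7 = 2.47 V.
Since V_CE = 2.47 V > V_CE(sat) ≈ 0.2 V, the transistor is in the active region as assumed.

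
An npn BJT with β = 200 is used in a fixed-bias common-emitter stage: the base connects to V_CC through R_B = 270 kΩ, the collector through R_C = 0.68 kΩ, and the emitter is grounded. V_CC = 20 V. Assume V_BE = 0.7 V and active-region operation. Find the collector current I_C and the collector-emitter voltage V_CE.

I_C ≈ 14 mA, V_CE ≈ 10 V

Base loop: V_CC = I_B·R_B + V_BE, so I_B = (20 − 0.7)/270 kΩ = 0.0715 mA.
In the active region I_C = β·I_B = 200 × 0.0715 = 14.3 mA.
Collector loop: V_CE = V_CC − I_C·R_C = 20 − 14.3×0.68 = 10.3 V.
Since V_CE = 10.3 V > V_CE(sat) ≈ 0.2 V, the transistor is in the active region as assumed.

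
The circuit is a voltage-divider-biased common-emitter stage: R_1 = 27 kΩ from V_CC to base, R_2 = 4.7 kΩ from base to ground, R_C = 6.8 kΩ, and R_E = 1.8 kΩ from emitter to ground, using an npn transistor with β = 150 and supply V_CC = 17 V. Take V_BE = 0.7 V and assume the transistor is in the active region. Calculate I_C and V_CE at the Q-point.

Thevenize the base divider: V_Th = V_CC·R_2/(R_1+R_2) = 17×4.7/31.7 = 2.52 V, R_Th = R_1‖R_2 = 4 kΩ.
Base-emitter loop: V_Th = I_B·R_Th + V_BE + (β+1)I_B·R_E, so I_B = (2.52 − 0.7) / (4 + 151×1.8) = 0.0066 mA.
I_C = β·I_B = 150×0.0066 = 0.99 mA, and I_E = (β+1)I_B = 0.997 mA.
V_CE = V_CC − I_C·R_C − I_E·R_E = 17 − 0.99×6.8 − 0.997×1.8 = 8.47 V.
V_CE = 8.47 V > 0.2 V confirms active-region operation.

I_C ≈ 0.99 mA, V_CE ≈ 8.5 V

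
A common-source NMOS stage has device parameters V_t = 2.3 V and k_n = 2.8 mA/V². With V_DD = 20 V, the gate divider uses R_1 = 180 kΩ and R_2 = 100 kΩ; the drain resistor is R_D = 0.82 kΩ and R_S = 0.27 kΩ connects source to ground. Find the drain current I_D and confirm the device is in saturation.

V_G = V_DD·R_2/(R_1+R_2) = 20×100/280 = 7.14 V.
Assume saturation: I_D = (k_n/2)(V_GS − V_t)² with V_GS = V_G − I_D·R_S = 7.14 − 0.27·I_D.
Substituting gives 0.102·I_D² − 4.66·I_D + 32.8 = 0, with roots I_D = 8.7 or 37 mA.
The root I_D = 37 mA gives V_GS = -2.84 V ≤ V_t, so take I_D = 8.7 mA.
Then V_GS = 4.79 V and V_DS = V_DD − I_D(R_D+R_S) = 20 − 8.7×1.09 = 10.5 V.
Saturation requires V_DS ≥ V_GS − V_t = 2.49 V; 10.5 ≥ 2.49 ✓.

I_D ≈ 8.7 mA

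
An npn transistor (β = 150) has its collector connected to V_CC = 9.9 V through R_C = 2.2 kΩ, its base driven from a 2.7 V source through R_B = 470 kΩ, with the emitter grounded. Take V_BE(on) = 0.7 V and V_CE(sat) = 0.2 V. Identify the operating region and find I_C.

active; I_C ≈ 0.64 mA

Assume active. Base-emitter loop: I_B = (V_BB − V_BE)/R_B = (2.7 − 0.7)/470 = 0.00426 mA.
I_C = β·I_B = 150×0.00426 = 0.638 mA.
V_CE = V_CC − I_C·R_C = 9.9 − 0.638×2.2 = 8.5 V > V_CE(sat), so the active-region assumption holds.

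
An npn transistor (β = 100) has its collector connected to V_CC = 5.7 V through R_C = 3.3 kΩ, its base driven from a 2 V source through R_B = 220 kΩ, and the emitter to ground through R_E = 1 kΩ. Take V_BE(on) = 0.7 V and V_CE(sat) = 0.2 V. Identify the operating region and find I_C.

active; I_C ≈ 0.4 mA

Assume active. Base-emitter loop: I_B = (V_BB − V_BE)/(R_B + (β+1)R_E) = (2 − 0.7)/(220 + 101×1) = 0.00405 mA.
I_C = β·I_B = 100×0.00405 = 0.405 mA.
V_CE = V_CC − I_C·R_C − I_E·R_E = 5.7 − 0.405×3.3 − 0.409×1 = 3.95 V > V_CE(sat), so the active-region assumption holds.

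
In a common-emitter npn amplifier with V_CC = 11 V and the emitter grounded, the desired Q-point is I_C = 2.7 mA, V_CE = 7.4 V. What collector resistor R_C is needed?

R_C ≈ 1.3 kΩ

Collector loop: V_CC = I_C·R_C + V_CE.
R_C = (V_CC − V_CE)/I_C = (11 − 7.4)/2.7 = 1.33 kΩ.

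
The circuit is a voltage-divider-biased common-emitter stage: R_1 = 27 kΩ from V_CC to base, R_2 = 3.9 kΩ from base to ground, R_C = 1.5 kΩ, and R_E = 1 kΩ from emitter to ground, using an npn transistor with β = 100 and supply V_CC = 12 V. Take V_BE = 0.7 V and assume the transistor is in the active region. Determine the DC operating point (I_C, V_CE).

I_C ≈ 0.78 mA, V_CE ≈ 10 V

Thevenize the base divider: V_Th = V_CC·R_2/(R_1+R_2) = 12×3.9/30.9 = 1.51 V, R_Th = R_1‖R_2 = 3.41 kΩ.
Base-emitter loop: V_Th = I_B·R_Th + V_BE + (β+1)I_B·R_E, so I_B = (1.51 − 0.7) / (3.41 + 101×1) = 0.0078 mA.
I_C = β·I_B = 100×0.0078 = 0.78 mA, and I_E = (β+1)I_B = 0.788 mA.
V_CE = V_CC − I_C·R_C − I_E·R_E = 12 − 0.78×1.5 − 0.788×1 = 10 V.
V_CE = 10 V > 0.2 V confirms active-region operation.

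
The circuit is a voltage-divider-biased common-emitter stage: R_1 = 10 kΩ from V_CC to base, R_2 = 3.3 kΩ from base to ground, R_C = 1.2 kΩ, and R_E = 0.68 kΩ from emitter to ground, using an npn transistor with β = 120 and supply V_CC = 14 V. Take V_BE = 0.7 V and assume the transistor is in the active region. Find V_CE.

V_CE ≈ 6.6 V

Thevenize the base divider: V_Th = V_CC·R_2/(R_1+R_2) = 14×3.3/13.3 = 3.47 V, R_Th = R_1‖R_2 = 2.48 kΩ.
Base-emitter loop: V_Th = I_B·R_Th + V_BE + (β+1)I_B·R_E, so I_B = (3.47 − 0.7) / (2.48 + 121×0.68) = 0.0327 mA.
I_C = β·I_B = 120×0.0327 = 3.93 mA, and I_E = (β+1)I_B = 3.96 mA.
V_CE = V_CC − I_C·R_C − I_E·R_E = 14 − 3.93×1.2 − 3.96×0.68 = 6.6 V.
V_CE = 6.6 V > 0.2 V confirms active-region operation.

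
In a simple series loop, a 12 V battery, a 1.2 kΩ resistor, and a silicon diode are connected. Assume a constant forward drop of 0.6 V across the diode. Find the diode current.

I ≈ 9.5 mA

KVL around the loop: 12 = V_D + I·R = 0.6 + I × 1.2 kΩ.
So I = (12 − 0.6) / 1.2 kΩ = 11.4 / 1.2 = 9.5 mA.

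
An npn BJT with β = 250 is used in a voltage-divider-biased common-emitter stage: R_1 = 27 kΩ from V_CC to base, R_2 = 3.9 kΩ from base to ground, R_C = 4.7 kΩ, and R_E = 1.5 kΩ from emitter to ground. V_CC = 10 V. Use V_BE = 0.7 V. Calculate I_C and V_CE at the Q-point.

I_C ≈ 0.37 mA, V_CE ≈ 7.7 V

Thevenize the base divider: V_Th = V_CC·R_2/(R_1+R_2) = 10×3.9/30.9 = 1.26 V, R_Th = R_1‖R_2 = 3.41 kΩ.
Base-emitter loop: V_Th = I_B·R_Th + V_BE + (β+1)I_B·R_E, so I_B = (1.26 − 0.7) / (3.41 + 251×1.5) = 0.00148 mA.
I_C = β·I_B = 250×0.00148 = 0.37 mA, and I_E = (β+1)I_B = 0.371 mA.
V_CE = V_CC − I_C·R_C − I_E·R_E = 10 − 0.37×4.7 − 0.371×1.5 = 7.7 V.
V_CE = 7.7 V > 0.2 V confirms active-region operation.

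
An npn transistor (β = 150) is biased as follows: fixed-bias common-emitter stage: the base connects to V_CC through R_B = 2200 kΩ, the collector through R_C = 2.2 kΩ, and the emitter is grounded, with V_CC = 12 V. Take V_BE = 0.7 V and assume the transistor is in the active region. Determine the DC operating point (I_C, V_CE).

I_C ≈ 0.77 mA, V_CE ≈ 10 V

Base loop: V_CC = I_B·R_B + V_BE, so I_B = (12 − 0.7)/2200 kΩ = 0.00514 mA.
In the active region I_C = β·I_B = 150 × 0.00514 = 0.77 mA.
Collector loop: V_CE = V_CC − I_C·R_C = 12 − 0.77×2.2 = 10.3 V.
Since V_CE = 10.3 V > V_CE(sat) ≈ 0.2 V, the transistor is in the active region as assumed.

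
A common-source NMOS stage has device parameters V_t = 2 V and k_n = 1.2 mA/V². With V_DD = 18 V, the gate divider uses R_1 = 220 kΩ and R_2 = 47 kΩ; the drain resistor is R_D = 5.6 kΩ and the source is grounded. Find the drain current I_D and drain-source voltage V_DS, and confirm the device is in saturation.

I_D ≈ 0.82 mA, V_DS ≈ 13 V

V_G = V_DD·R_2/(R_1+R_2) = 18×47/267 = 3.17 V. With the source grounded, V_GS = V_G = 3.17 V.
Assume saturation: I_D = (k_n/2)(V_GS − V_t)² = (1.2/2)×(3.17 − 2)² = 0.6×1.17² = 0.819 mA.
V_DS = V_DD − I_D·R_D = 18 − 0.819×5.6 = 13.4 V.
Saturation requires V_DS ≥ V_GS − V_t = 1.17 V; 13.4 ≥ 1.17 ✓.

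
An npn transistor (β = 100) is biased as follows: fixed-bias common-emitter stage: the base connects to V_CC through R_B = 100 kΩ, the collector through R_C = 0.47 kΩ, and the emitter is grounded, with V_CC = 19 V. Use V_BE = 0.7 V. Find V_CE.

Base loop: V_CC = I_B·R_B + V_BE, so I_B = (19 − 0.7)/100 kΩ = 0.183 mA.
In the active region I_C = β·I_B = 100 × 0.183 = 18.3 mA.
Collector loop: V_CE = V_CC − I_C·R_C = 19 − 18.3×0.47 = 10.4 V.
Since V_CE = 10.4 V > V_CE(sat) ≈ 0.2 V, the transistor is in the active region as assumed.

V_CE ≈ 10 V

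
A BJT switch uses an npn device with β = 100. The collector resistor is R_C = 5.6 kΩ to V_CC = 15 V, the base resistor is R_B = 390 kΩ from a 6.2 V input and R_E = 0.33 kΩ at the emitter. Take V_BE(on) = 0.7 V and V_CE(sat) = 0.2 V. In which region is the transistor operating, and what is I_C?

Assume active. Base-emitter loop: I_B = (V_BB − V_BE)/(R_B + (β+1)R_E) = (6.2 − 0.7)/(390 + 101×0.33) = 0.013 mA.
I_C = β·I_B = 100×0.013 = 1.3 mA.
V_CE = V_CC − I_C·R_C − I_E·R_E = 15 − 1.3×5.6 − 1.31×0.33 = 7.29 V > V_CE(sat), so the active-region assumption holds.

active; I_C ≈ 1.3 mA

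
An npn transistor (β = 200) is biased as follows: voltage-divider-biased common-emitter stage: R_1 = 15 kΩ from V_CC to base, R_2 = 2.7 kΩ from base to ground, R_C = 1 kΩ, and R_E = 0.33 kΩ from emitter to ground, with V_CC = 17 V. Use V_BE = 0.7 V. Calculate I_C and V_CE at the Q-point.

Thevenize the base divider: V_Th = V_CC·R_2/(R_1+R_2) = 17×2.7/17.7 = 2.59 V, R_Th = R_1‖R_2 = 2.29 kΩ.
Base-emitter loop: V_Th = I_B·R_Th + V_BE + (β+1)I_B·R_E, so I_B = (2.59 − 0.7) / (2.29 + 201×0.33) = 0.0276 mA.
I_C = β·I_B = 200×0.0276 = 5.52 mA, and I_E = (β+1)I_B = 5.55 mA.
V_CE = V_CC − I_C·R_C − I_E·R_E = 17 − 5.52×1 − 5.55×0.33 = 9.65 V.
V_CE = 9.65 V > 0.2 V confirms active-region operation.

I_C ≈ 5.5 mA, V_CE ≈ 9.7 V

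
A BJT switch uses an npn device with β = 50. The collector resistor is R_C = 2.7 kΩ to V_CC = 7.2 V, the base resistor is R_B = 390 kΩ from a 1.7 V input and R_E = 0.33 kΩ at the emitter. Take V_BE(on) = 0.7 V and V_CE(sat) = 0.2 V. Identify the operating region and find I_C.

Assume active. Base-emitter loop: I_B = (V_BB − V_BE)/(R_B + (β+1)R_E) = (1.7 − 0.7)/(390 + 51×0.33) = 0.00246 mA.
I_C = β·I_B = 50×0.00246 = 0.123 mA.
V_CE = V_CC − I_C·R_C − I_E·R_E = 7.2 − 0.123×2.7 − 0.125×0.33 = 6.83 V > V_CE(sat), so the active-region assumption holds.

active; I_C ≈ 0.12 mA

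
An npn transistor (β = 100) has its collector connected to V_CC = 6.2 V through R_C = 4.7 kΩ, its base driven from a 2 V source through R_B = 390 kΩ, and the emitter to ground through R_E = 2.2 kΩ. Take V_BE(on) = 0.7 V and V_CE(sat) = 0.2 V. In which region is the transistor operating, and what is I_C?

active; I_C ≈ 0.21 mA

Assume active. Base-emitter loop: I_B = (V_BB − V_BE)/(R_B + (β+1)R_E) = (2 − 0.7)/(390 + 101×2.2) = 0.00212 mA.
I_C = β·I_B = 100×0.00212 = 0.212 mA.
V_CE = V_CC − I_C·R_C − I_E·R_E = 6.2 − 0.212×4.7 − 0.214×2.2 = 4.73 V > V_CE(sat), so the active-region assumption holds.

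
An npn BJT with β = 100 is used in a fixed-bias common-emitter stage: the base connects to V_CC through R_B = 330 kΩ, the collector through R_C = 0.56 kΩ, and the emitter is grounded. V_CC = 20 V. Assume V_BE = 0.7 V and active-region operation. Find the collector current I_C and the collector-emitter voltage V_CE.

I_C ≈ 5.8 mA, V_CE ≈ 17 V

Base loop: V_CC = I_B·R_B + V_BE, so I_B = (20 − 0.7)/330 kΩ = 0.0585 mA.
In the active region I_C = β·I_B = 100 × 0.0585 = 5.85 mA.
Collector loop: V_CE = V_CC − I_C·R_C = 20 − 5.85×0.56 = 16.7 V.
Since V_CE = 16.7 V > V_CE(sat) ≈ 0.2 V, the transistor is in the active region as assumed.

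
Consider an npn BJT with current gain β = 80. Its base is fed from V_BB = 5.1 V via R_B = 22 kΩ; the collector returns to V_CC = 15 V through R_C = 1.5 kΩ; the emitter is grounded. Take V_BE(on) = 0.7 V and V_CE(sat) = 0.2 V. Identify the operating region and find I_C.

saturation; I_C ≈ 9.9 mA

Assume active: I_B = (5.1 − 0.7)/22 = 0.2 mA, giving I_C = β·I_B = 16 mA.
But then V_CE = 15 − 16×1.5 = -9 V < V_CE(sat) = 0.2 V — impossible in the active region.
So the transistor is saturated. With V_CE = 0.2 V, I_C = (V_CC − 0.2)/R_C = 14.8/1.5 = 9.87 mA.
Check: β·I_B = 16 mA > I_C = 9.87 mA, confirming saturation.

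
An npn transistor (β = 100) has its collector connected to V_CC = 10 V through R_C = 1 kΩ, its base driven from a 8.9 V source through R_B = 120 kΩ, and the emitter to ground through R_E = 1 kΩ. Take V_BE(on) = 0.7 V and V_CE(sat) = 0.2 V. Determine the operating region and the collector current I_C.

active; I_C ≈ 3.7 mA

Assume active. Base-emitter loop: I_B = (V_BB − V_BE)/(R_B + (β+1)R_E) = (8.9 − 0.7)/(120 + 101×1) = 0.0371 mA.
I_C = β·I_B = 100×0.0371 = 3.71 mA.
V_CE = V_CC − I_C·R_C − I_E·R_E = 10 − 3.71×1 − 3.75×1 = 2.54 V > V_CE(sat), so the active-region assumption holds.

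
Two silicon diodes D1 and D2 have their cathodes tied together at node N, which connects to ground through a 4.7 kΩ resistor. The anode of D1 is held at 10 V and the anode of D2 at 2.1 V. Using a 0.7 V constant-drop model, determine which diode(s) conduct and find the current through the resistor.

Assume both conduct. Then node N would need to be at both 10−0.7 = 9.3 V and 2.1−0.7 = 1.4 V, which is impossible.
Assume only D1 conducts: V_N = 10 − 0.7 = 9.3 V, so I_R = 9.3/4.7 = 1.98 mA.
Check D2: its anode-to-cathode voltage is 2.1 − 9.3 = -7.2 V < 0.7 V, so it is off. The assumption is consistent.

Only D1 conducts; I_R ≈ 2 mA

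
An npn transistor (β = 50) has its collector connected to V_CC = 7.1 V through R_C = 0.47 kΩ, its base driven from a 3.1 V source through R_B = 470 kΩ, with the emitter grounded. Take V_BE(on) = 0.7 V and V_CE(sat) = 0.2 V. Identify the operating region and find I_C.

active; I_C ≈ 0.26 mA

Assume active. Base-emitter loop: I_B = (V_BB − V_BE)/R_B = (3.1 − 0.7)/470 = 0.00511 mA.
I_C = β·I_B = 50×0.00511 = 0.255 mA.
V_CE = V_CC − I_C·R_C = 7.1 − 0.255×0.47 = 6.98 V > V_CE(sat), so the active-region assumption holds.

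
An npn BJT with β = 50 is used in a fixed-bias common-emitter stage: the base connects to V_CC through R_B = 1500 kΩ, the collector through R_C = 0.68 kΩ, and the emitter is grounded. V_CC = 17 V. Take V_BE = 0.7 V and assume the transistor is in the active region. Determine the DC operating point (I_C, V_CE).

I_C ≈ 0.54 mA, V_CE ≈ 17 V

Base loop: V_CC = I_B·R_B + V_BE, so I_B = (17 − 0.7)/1500 kΩ = 0.0109 mA.
In the active region I_C = β·I_B = 50 × 0.0109 = 0.543 mA.
Collector loop: V_CE = V_CC − I_C·R_C = 17 − 0.543×0.68 = 16.6 V.
Since V_CE = 16.6 V > V_CE(sat) ≈ 0.2 V, the transistor is in the active region as assumed.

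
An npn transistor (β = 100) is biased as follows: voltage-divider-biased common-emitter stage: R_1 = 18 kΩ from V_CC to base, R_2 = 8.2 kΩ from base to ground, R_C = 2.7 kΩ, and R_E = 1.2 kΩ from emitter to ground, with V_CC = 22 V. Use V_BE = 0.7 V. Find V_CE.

Thevenize the base divider: V_Th = V_CC·R_2/(R_1+R_2) = 22×8.2/26.2 = 6.89 V, R_Th = R_1‖R_2 = 5.63 kΩ.
Base-emitter loop: V_Th = I_B·R_Th + V_BE + (β+1)I_B·R_E, so I_B = (6.89 − 0.7) / (5.63 + 101×1.2) = 0.0488 mA.
I_C = β·I_B = 100×0.0488 = 4.88 mA, and I_E = (β+1)I_B = 4.93 mA.
V_CE = V_CC − I_C·R_C − I_E·R_E = 22 − 4.88×2.7 − 4.93×1.2 = 2.92 V.
V_CE = 2.92 V > 0.2 V confirms active-region operation.

V_CE ≈ 2.9 V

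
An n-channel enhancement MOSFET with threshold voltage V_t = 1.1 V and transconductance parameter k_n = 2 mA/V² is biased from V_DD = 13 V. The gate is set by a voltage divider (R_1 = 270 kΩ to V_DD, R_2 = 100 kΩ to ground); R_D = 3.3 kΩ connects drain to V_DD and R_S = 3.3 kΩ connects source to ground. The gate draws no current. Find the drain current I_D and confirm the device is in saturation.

V_G = V_DD·R_2/(R_1+R_2) = 13×100/370 = 3.51 V.
Assume saturation: I_D = (k_n/2)(V_GS − V_t)² with V_GS = V_G − I_D·R_S = 3.51 − 3.3·I_D.
Substituting gives 10.9·I_D² − 16.9·I_D + 5.83 = 0, with roots I_D = 0.514 or 1.04 mA.
The root I_D = 1.04 mA gives V_GS = 0.08 V ≤ V_t, so take I_D = 0.514 mA.
Then V_GS = 1.82 V and V_DS = V_DD − I_D(R_D+R_S) = 13 − 0.514×6.6 = 9.61 V.
Saturation requires V_DS ≥ V_GS − V_t = 0.717 V; 9.61 ≥ 0.717 ✓.

I_D ≈ 0.51 mA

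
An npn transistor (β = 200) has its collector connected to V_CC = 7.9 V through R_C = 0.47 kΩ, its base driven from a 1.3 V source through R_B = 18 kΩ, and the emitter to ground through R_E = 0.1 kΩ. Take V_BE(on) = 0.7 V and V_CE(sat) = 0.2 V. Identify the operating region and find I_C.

Assume active. Base-emitter loop: I_B = (V_BB − V_BE)/(R_B + (β+1)R_E) = (1.3 − 0.7)/(18 + 201×0.1) = 0.0157 mA.
I_C = β·I_B = 200×0.0157 = 3.15 mA.
V_CE = V_CC − I_C·R_C − I_E·R_E = 7.9 − 3.15×0.47 − 3.17×0.1 = 6.1 V > V_CE(sat), so the active-region assumption holds.

active; I_C ≈ 3.1 mA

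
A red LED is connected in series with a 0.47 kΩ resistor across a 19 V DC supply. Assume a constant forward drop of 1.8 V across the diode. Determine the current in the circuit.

I ≈ 37 mA

KVL around the loop: 19 = V_D + I·R = 1.8 + I × 0.47 kΩ.
So I = (19 − 1.8) / 0.47 kΩ = 17.2 / 0.47 = 36.6 mA.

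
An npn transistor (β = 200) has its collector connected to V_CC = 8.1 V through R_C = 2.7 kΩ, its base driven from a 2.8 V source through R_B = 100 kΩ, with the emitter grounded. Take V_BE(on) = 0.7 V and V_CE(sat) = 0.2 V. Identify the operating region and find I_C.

saturation; I_C ≈ 2.9 mA

Assume active: I_B = (2.8 − 0.7)/100 = 0.021 mA, giving I_C = β·I_B = 4.2 mA.
But then V_CE = 8.1 − 4.2×2.7 = -3.24 V < V_CE(sat) = 0.2 V — impossible in the active region.
So the transistor is saturated. With V_CE = 0.2 V, I_C = (V_CC − 0.2)/R_C = 7.9/2.7 = 2.93 mA.
Check: β·I_B = 4.2 mA > I_C = 2.93 mA, confirming saturation.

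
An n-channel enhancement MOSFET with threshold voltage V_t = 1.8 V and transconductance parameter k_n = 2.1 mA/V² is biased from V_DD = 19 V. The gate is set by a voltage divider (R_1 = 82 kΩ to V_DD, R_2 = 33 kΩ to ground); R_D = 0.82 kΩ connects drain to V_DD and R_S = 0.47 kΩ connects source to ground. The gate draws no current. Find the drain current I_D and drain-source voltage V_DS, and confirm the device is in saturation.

I_D ≈ 3.7 mA, V_DS ≈ 14 V

V_G = V_DD·R_2/(R_1+R_2) = 19×33/115 = 5.45 V.
Assume saturation: I_D = (k_n/2)(V_GS − V_t)² with V_GS = V_G − I_D·R_S = 5.45 − 0.47·I_D.
Substituting gives 0.232·I_D² − 4.6·I_D + 14 = 0, with roots I_D = 3.75 or 16.1 mA.
The root I_D = 16.1 mA gives V_GS = -2.12 V ≤ V_t, so take I_D = 3.75 mA.
Then V_GS = 3.69 V and V_DS = V_DD − I_D(R_D+R_S) = 19 − 3.75×1.29 = 14.2 V.
Saturation requires V_DS ≥ V_GS − V_t = 1.89 V; 14.2 ≥ 1.89 ✓.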